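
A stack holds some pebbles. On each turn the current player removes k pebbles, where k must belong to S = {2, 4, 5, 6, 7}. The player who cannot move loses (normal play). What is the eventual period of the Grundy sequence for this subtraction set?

9

G(0) = 0
G(1) = mex{} = 0
G(2) = mex{0} = 1
G(3) = mex{0} = 1
G(4) = mex{1,0} = 2
G(5) = mex{1,0,0} = 2
G(6) = mex{2,1,0,0} = 3
G(7) = mex{2,1,1,0,0} = 3
G(8) = mex{3,2,1,1,0} = 4
G(9) = mex{3,2,2,1,1} = 0
G(10) = mex{4,3,2,2,1} = 0
G(11) = mex{0,3,3,2,2} = 1
G(12) = mex{0,4,3,3,2} = 1
G(13) = mex{1,0,4,3,3} = 2
G(14) = mex{1,0,0,4,3} = 2
G(15) = mex{2,1,0,0,4} = 3
G(16) = mex{2,1,1,0,0} = 3
G(17) = mex{3,2,1,1,0} = 4
G(18) = mex{3,2,2,1,1} = 0
G(19) = mex{4,3,2,2,1} = 0
G(n+9) = G(n) holds for n = 0,…,6 (a full window of length max(S) = 7), so the sequence is purely periodic with period 9.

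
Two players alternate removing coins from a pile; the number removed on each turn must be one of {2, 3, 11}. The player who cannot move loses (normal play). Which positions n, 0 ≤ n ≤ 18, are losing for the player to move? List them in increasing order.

G(0) = 0
G(1) = mex{} = 0
G(2) = mex{0} = 1
G(3) = mex{0,0} = 1
G(4) = mex{1,0} = 2
G(5) = mex{1,1} = 0
G(6) = mex{2,1} = 0
G(7) = mex{0,2} = 1
G(8) = mex{0,0} = 1
G(9) = mex{1,0} = 2
G(10) = mex{1,1} = 0
G(11) = mex{2,1,0} = 3
G(12) = mex{0,2,0} = 1
G(13) = mex{3,0,1} = 2
G(14) = mex{1,3,1} = 0
G(15) = mex{2,1,2} = 0
G(16) = mex{0,2,0} = 1
G(17) = mex{0,0,0} = 1
G(18) = mex{1,0,1} = 2
P-positions are exactly the n with G(n) = 0.

0, 1, 5, 6, 10, 14, 15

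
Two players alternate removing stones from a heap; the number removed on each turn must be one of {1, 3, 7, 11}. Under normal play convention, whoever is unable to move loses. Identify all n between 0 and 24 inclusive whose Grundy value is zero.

n :  0  1  2  3  4  5  6  7  8  9 10 11 12 13 14 15 16 17 18 19 20 21 22 23 24
G :  0  1  0  1  0  1  0  1  0  1  0  1  0  1  0  1  0  1  0  1  0  1  0  1  0
P-positions are exactly the n with G(n) = 0.

0, 2, 4, 6, 8, 10, 12, 14, 16, 18, 20, 22, 24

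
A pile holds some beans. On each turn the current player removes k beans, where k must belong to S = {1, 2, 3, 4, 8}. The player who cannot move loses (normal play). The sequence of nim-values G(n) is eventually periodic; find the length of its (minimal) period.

n :  0  1  2  3  4  5  6  7  8  9 10 11 12 13 14
G :  0  1  2  3  4  0  1  2  3  4  0  1  2  3  4
G(n+5) = G(n) holds for n = 0,…,7 (a full window of length max(S) = 8), so the sequence is purely periodic with period 5.

5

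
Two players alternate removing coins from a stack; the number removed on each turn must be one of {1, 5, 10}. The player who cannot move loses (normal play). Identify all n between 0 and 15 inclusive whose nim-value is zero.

0, 2, 4, 6, 8, 15

n :  0  1  2  3  4  5  6  7  8  9 10 11 12 13 14 15
G :  0  1  0  1  0  1  0  1  0  1  2  3  2  3  2  0
P-positions are exactly the n with G(n) = 0.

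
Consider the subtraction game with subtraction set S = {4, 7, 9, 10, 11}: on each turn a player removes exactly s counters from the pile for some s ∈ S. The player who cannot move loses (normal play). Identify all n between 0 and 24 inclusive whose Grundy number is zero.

n :  0  1  2  3  4  5  6  7  8  9 10 11 12 13 14 15 16 17 18 19 20 21 22 23 24
G :  0  0  0  0  1  1  1  1  2  2  2  2  3  3  3  0  0  0  0  1  1  1  1  2  2
P-positions are exactly the n with G(n) = 0.

0, 1, 2, 3, 15, 16, 17, 18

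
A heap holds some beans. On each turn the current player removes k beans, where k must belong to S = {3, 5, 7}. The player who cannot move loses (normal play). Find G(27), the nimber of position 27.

2

G(0) = 0
G(1) = mex{} = 0
G(2) = mex{} = 0
G(3) = mex{0} = 1
G(4) = mex{0} = 1
G(5) = mex{0,0} = 1
G(6) = mex{1,0} = 2
G(7) = mex{1,0,0} = 2
G(8) = mex{1,1,0} = 2
G(9) = mex{2,1,0} = 3
G(10) = mex{2,1,1} = 0
G(11) = mex{2,2,1} = 0
G(12) = mex{3,2,1} = 0
G(13) = mex{0,2,2} = 1
G(14) = mex{0,3,2} = 1
G(15) = mex{0,0,2} = 1
G(16) = mex{1,0,3} = 2
G(17) = mex{1,0,0} = 2
G(18) = mex{1,1,0} = 2
G(19) = mex{2,1,0} = 3
G(20) = mex{2,1,1} = 0
G(21) = mex{2,2,1} = 0
G(22) = mex{3,2,1} = 0
G(23) = mex{0,2,2} = 1
G(24) = mex{0,3,2} = 1
G(25) = mex{0,0,2} = 1
G(26) = mex{1,0,3} = 2
G(27) = mex{1,0,0} = 2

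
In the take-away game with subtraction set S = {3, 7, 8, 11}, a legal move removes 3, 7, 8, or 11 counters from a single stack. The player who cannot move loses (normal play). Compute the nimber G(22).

2

G(0) = 0
G(1) = mex{} = 0
G(2) = mex{} = 0
G(3) = mex{0} = 1
G(4) = mex{0} = 1
G(5) = mex{0} = 1
G(6) = mex{1} = 0
G(7) = mex{1,0} = 2
G(8) = mex{1,0,0} = 2
G(9) = mex{0,0,0} = 1
G(10) = mex{2,1,0} = 3
G(11) = mex{2,1,1,0} = 3
G(12) = mex{1,1,1,0} = 2
G(13) = mex{3,0,1,0} = 2
G(14) = mex{3,2,0,1} = 4
G(15) = mex{2,2,2,1} = 0
G(16) = mex{2,1,2,1} = 0
G(17) = mex{4,3,1,0} = 2
G(18) = mex{0,3,3,2} = 1
G(19) = mex{0,2,3,2} = 1
G(20) = mex{2,2,2,1} = 0
G(21) = mex{1,4,2,3} = 0
G(22) = mex{1,0,4,3} = 2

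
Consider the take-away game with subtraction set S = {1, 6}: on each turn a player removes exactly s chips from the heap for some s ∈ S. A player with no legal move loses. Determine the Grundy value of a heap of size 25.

n :  0  1  2  3  4  5  6  7  8  9 10 11 12 13 14 15 16 17 18 19 20 21 22 23 24 25
G :  0  1  0  1  0  1  2  0  1  0  1  0  1  2  0  1  0  1  0  1  2  0  1  0  1  0

0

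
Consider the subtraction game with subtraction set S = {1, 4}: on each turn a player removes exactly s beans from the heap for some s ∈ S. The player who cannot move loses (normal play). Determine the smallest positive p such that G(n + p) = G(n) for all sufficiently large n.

5

n :  0  1  2  3  4  5  6  7  8  9 10 11 12 13 14
G :  0  1  0  1  2  0  1  0  1  2  0  1  0  1  2
G(n+5) = G(n) holds for n = 0,…,3 (a full window of length max(S) = 4), so the sequence is purely periodic with period 5.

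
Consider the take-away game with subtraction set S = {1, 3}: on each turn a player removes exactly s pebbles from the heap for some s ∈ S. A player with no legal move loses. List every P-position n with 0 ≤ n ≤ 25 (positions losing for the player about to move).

0, 2, 4, 6, 8, 10, 12, 14, 16, 18, 20, 22, 24

G(0) = 0
G(1) = mex{0} = 1
G(2) = mex{1} = 0
G(3) = mex{0,0} = 1
G(4) = mex{1,1} = 0
G(5) = mex{0,0} = 1
G(6) = mex{1,1} = 0
G(7) = mex{0,0} = 1
G(8) = mex{1,1} = 0
G(9) = mex{0,0} = 1
G(10) = mex{1,1} = 0
G(11) = mex{0,0} = 1
G(12) = mex{1,1} = 0
G(13) = mex{0,0} = 1
G(14) = mex{1,1} = 0
G(15) = mex{0,0} = 1
G(16) = mex{1,1} = 0
G(17) = mex{0,0} = 1
G(18) = mex{1,1} = 0
G(19) = mex{0,0} = 1
G(20) = mex{1,1} = 0
G(21) = mex{0,0} = 1
G(22) = mex{1,1} = 0
G(23) = mex{0,0} = 1
G(24) = mex{1,1} = 0
G(25) = mex{0,0} = 1
P-positions are exactly the n with G(n) = 0.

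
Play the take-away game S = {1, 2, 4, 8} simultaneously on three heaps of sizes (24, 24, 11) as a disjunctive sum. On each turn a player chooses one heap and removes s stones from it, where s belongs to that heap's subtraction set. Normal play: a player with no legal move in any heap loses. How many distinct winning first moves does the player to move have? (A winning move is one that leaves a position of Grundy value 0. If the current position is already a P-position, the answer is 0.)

All heaps use S = {1, 2, 4, 8}:
G(0) = 0
G(1) = mex{0} = 1
G(2) = mex{1,0} = 2
G(3) = mex{2,1} = 0
G(4) = mex{0,2,0} = 1
G(5) = mex{1,0,1} = 2
G(6) = mex{2,1,2} = 0
G(7) = mex{0,2,0} = 1
G(8) = mex{1,0,1,0} = 2
G(9) = mex{2,1,2,1} = 0
G(10) = mex{0,2,0,2} = 1
G(11) = mex{1,0,1,0} = 2
G(12) = mex{2,1,2,1} = 0
G(13) = mex{0,2,0,2} = 1
G(14) = mex{1,0,1,0} = 2
G(15) = mex{2,1,2,1} = 0
G(16) = mex{0,2,0,2} = 1
G(17) = mex{1,0,1,0} = 2
G(18) = mex{2,1,2,1} = 0
G(19) = mex{0,2,0,2} = 1
G(20) = mex{1,0,1,0} = 2
G(21) = mex{2,1,2,1} = 0
G(22) = mex{0,2,0,2} = 1
G(23) = mex{1,0,1,0} = 2
G(24) = mex{2,1,2,1} = 0
Heap A: G(24) = 0.
Heap B: G(24) = 0.
Heap C: G(11) = 2.
Combined Grundy value = 0 ⊕ 0 ⊕ 2 = 2.
A winning move leaves total XOR = 0, i.e. changes one component's Grundy value g to g ⊕ X where X is the current total.
Heap A: need g' = 0⊕2 = 2. Options: 24−1→G=2, 24−2→G=1, 24−4→G=2, 24−8→G=1. Hits: 2.
Heap B: need g' = 0⊕2 = 2. Options: 24−1→G=2, 24−2→G=1, 24−4→G=2, 24−8→G=1. Hits: 2.
Heap C: need g' = 2⊕2 = 0. Options: 11−1→G=1, 11−2→G=0, 11−4→G=1, 11−8→G=0. Hits: 2.

6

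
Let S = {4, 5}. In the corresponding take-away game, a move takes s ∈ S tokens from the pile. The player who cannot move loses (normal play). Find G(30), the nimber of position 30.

0

n :  0  1  2  3  4  5  6  7  8  9 10 11 12 13 14 15 16 17 18 19 20 21 22 23 24 25 26 27 28 29 30
G :  0  0  0  0  1  1  1  1  2  0  0  0  0  1  1  1  1  2  0  0  0  0  1  1  1  1  2  0  0  0  0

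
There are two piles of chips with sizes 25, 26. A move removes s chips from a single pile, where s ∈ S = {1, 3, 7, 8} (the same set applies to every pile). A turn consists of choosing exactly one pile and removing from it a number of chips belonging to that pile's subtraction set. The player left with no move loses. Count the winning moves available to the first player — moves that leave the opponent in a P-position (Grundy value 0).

3

All piles use S = {1, 3, 7, 8}:
G(0) = 0
G(1) = mex{0} = 1
G(2) = mex{1} = 0
G(3) = mex{0,0} = 1
G(4) = mex{1,1} = 0
G(5) = mex{0,0} = 1
G(6) = mex{1,1} = 0
G(7) = mex{0,0,0} = 1
G(8) = mex{1,1,1,0} = 2
G(9) = mex{2,0,0,1} = 3
G(10) = mex{3,1,1,0} = 2
G(11) = mex{2,2,0,1} = 3
G(12) = mex{3,3,1,0} = 2
G(13) = mex{2,2,0,1} = 3
G(14) = mex{3,3,1,0} = 2
G(15) = mex{2,2,2,1} = 0
G(16) = mex{0,3,3,2} = 1
G(17) = mex{1,2,2,3} = 0
G(18) = mex{0,0,3,2} = 1
G(19) = mex{1,1,2,3} = 0
G(20) = mex{0,0,3,2} = 1
G(21) = mex{1,1,2,3} = 0
G(22) = mex{0,0,0,2} = 1
G(23) = mex{1,1,1,0} = 2
G(24) = mex{2,0,0,1} = 3
G(25) = mex{3,1,1,0} = 2
G(26) = mex{2,2,0,1} = 3
Pile A: G(25) = 2.
Pile B: G(26) = 3.
Combined Grundy value = 2 ⊕ 3 = 1.
A winning move leaves total XOR = 0, i.e. changes one component's Grundy value g to g ⊕ X where X is the current total.
Pile A: need g' = 2⊕1 = 3. Options: 25−1→G=3, 25−3→G=1, 25−7→G=1, 25−8→G=0. Hits: 1.
Pile B: need g' = 3⊕1 = 2. Options: 26−1→G=2, 26−3→G=2, 26−7→G=0, 26−8→G=1. Hits: 2.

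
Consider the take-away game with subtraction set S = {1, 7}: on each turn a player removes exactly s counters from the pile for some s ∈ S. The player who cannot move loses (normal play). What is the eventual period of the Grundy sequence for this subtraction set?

2

n :  0  1  2  3  4  5  6  7  8  9 10 11 12 13 14
G :  0  1  0  1  0  1  0  1  0  1  0  1  0  1  0
G(n+2) = G(n) holds for n = 0,…,6 (a full window of length max(S) = 7), so the sequence is purely periodic with period 2.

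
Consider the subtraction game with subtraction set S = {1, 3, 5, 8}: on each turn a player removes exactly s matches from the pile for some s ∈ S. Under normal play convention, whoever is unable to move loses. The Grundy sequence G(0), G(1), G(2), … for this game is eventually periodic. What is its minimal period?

13

G(0) = 0
G(1) = mex{0} = 1
G(2) = mex{1} = 0
G(3) = mex{0,0} = 1
G(4) = mex{1,1} = 0
G(5) = mex{0,0,0} = 1
G(6) = mex{1,1,1} = 0
G(7) = mex{0,0,0} = 1
G(8) = mex{1,1,1,0} = 2
G(9) = mex{2,0,0,1} = 3
G(10) = mex{3,1,1,0} = 2
G(11) = mex{2,2,0,1} = 3
G(12) = mex{3,3,1,0} = 2
G(13) = mex{2,2,2,1} = 0
G(14) = mex{0,3,3,0} = 1
G(15) = mex{1,2,2,1} = 0
G(16) = mex{0,0,3,2} = 1
G(17) = mex{1,1,2,3} = 0
G(18) = mex{0,0,0,2} = 1
G(19) = mex{1,1,1,3} = 0
G(20) = mex{0,0,0,2} = 1
G(21) = mex{1,1,1,0} = 2
G(22) = mex{2,0,0,1} = 3
G(23) = mex{3,1,1,0} = 2
G(24) = mex{2,2,0,1} = 3
G(25) = mex{3,3,1,0} = 2
G(26) = mex{2,2,2,1} = 0
G(27) = mex{0,3,3,0} = 1
G(n+13) = G(n) holds for n = 0,…,7 (a full window of length max(S) = 8), so the sequence is purely periodic with period 13.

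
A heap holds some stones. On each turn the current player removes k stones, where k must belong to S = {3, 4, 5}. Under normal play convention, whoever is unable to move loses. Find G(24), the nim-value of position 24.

0

n :  0  1  2  3  4  5  6  7  8  9 10 11 12 13 14 15 16 17 18 19 20 21 22 23 24
G :  0  0  0  1  1  1  2  2  0  0  0  1  1  1  2  2  0  0  0  1  1  1  2  2  0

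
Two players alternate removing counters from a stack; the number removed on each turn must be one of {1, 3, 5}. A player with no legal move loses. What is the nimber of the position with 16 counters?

n :  0  1  2  3  4  5  6  7  8  9 10 11 12 13 14 15 16
G :  0  1  0  1  0  1  0  1  0  1  0  1  0  1  0  1  0

0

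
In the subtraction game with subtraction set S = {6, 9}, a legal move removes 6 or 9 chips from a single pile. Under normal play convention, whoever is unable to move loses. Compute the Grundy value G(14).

2

n :  0  1  2  3  4  5  6  7  8  9 10 11 12 13 14
G :  0  0  0  0  0  0  1  1  1  1  1  1  2  2  2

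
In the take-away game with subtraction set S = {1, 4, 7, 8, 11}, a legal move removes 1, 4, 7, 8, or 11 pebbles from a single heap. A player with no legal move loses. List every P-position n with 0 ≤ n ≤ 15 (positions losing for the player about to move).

n :  0  1  2  3  4  5  6  7  8  9 10 11 12 13 14 15
G :  0  1  0  1  2  0  1  2  3  2  3  4  5  3  0  1
P-positions are exactly the n with G(n) = 0.

0, 2, 5, 14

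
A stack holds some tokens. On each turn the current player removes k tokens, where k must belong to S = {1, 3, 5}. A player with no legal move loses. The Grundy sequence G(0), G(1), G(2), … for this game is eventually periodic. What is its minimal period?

G(0) = 0
G(1) = mex{0} = 1
G(2) = mex{1} = 0
G(3) = mex{0,0} = 1
G(4) = mex{1,1} = 0
G(5) = mex{0,0,0} = 1
G(6) = mex{1,1,1} = 0
G(7) = mex{0,0,0} = 1
G(8) = mex{1,1,1} = 0
G(9) = mex{0,0,0} = 1
G(10) = mex{1,1,1} = 0
G(11) = mex{0,0,0} = 1
G(12) = mex{1,1,1} = 0
G(13) = mex{0,0,0} = 1
G(14) = mex{1,1,1} = 0
G(n+2) = G(n) holds for n = 0,…,4 (a full window of length max(S) = 5), so the sequence is purely periodic with period 2.

2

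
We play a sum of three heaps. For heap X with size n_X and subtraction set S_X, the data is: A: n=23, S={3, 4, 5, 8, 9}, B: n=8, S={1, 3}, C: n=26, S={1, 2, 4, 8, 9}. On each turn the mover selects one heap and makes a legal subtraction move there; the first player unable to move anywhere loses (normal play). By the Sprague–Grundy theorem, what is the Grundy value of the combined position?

Heap A, S = {3, 4, 5, 8, 9}:
n :  0  1  2  3  4  5  6  7  8  9 10 11 12 13 14 15 16 17 18 19 20 21 22 23
G :  0  0  0  1  1  1  2  2  2  3  3  3  0  0  0  1  1  1  2  2  2  3  3  3
G_A(23) = 3.
Heap B, S = {1, 3}:
G(0) = 0
G(1) = mex{0} = 1
G(2) = mex{1} = 0
G(3) = mex{0,0} = 1
G(4) = mex{1,1} = 0
G(5) = mex{0,0} = 1
G(6) = mex{1,1} = 0
G(7) = mex{0,0} = 1
G(8) = mex{1,1} = 0
G_B(8) = 0.
Heap C, S = {1, 2, 4, 8, 9}:
n :  0  1  2  3  4  5  6  7  8  9 10 11 12 13 14 15 16 17 18 19 20 21 22 23 24 25 26
G :  0  1  2  0  1  2  0  1  2  3  4  5  3  0  1  2  0  1  2  0  1  2  3  4  5  3  0
G_C(26) = 0.
Combined Grundy value = 3 ⊕ 0 ⊕ 0 = 3.

3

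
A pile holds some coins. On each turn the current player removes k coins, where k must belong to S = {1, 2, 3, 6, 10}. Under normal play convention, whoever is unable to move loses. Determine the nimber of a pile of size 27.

3

n :  0  1  2  3  4  5  6  7  8  9 10 11 12 13 14 15 16 17 18 19 20 21 22 23 24 25 26 27
G :  0  1  2  3  0  1  2  3  0  1  2  3  0  1  2  3  0  1  2  3  0  1  2  3  0  1  2  3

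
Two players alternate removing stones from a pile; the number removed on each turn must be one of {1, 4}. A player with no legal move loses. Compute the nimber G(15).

0

G(0) = 0
G(1) = mex{0} = 1
G(2) = mex{1} = 0
G(3) = mex{0} = 1
G(4) = mex{1,0} = 2
G(5) = mex{2,1} = 0
G(6) = mex{0,0} = 1
G(7) = mex{1,1} = 0
G(8) = mex{0,2} = 1
G(9) = mex{1,0} = 2
G(10) = mex{2,1} = 0
G(11) = mex{0,0} = 1
G(12) = mex{1,1} = 0
G(13) = mex{0,2} = 1
G(14) = mex{1,0} = 2
G(15) = mex{2,1} = 0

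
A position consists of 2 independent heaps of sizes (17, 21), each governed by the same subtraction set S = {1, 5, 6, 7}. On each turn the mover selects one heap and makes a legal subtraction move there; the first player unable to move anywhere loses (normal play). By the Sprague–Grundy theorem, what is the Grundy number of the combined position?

All heaps use S = {1, 5, 6, 7}:
G(0) = 0
G(1) = mex{0} = 1
G(2) = mex{1} = 0
G(3) = mex{0} = 1
G(4) = mex{1} = 0
G(5) = mex{0,0} = 1
G(6) = mex{1,1,0} = 2
G(7) = mex{2,0,1,0} = 3
G(8) = mex{3,1,0,1} = 2
G(9) = mex{2,0,1,0} = 3
G(10) = mex{3,1,0,1} = 2
G(11) = mex{2,2,1,0} = 3
G(12) = mex{3,3,2,1} = 0
G(13) = mex{0,2,3,2} = 1
G(14) = mex{1,3,2,3} = 0
G(15) = mex{0,2,3,2} = 1
G(16) = mex{1,3,2,3} = 0
G(17) = mex{0,0,3,2} = 1
G(18) = mex{1,1,0,3} = 2
G(19) = mex{2,0,1,0} = 3
G(20) = mex{3,1,0,1} = 2
G(21) = mex{2,0,1,0} = 3
Heap A: G(17) = 1.
Heap B: G(21) = 3.
Combined Grundy value = 1 ⊕ 3 = 2.

2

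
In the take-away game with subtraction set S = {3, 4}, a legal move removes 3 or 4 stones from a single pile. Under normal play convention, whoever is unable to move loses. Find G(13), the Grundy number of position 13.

2

n :  0  1  2  3  4  5  6  7  8  9 10 11 12 13
G :  0  0  0  1  1  1  2  0  0  0  1  1  1  2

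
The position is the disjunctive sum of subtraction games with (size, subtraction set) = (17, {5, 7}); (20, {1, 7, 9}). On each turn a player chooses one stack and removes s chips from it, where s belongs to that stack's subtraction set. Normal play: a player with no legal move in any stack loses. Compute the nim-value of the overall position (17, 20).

Stack A, S = {5, 7}:
n :  0  1  2  3  4  5  6  7  8  9 10 11 12 13 14 15 16 17
G :  0  0  0  0  0  1  1  1  1  1  2  2  0  0  0  0  0  1
G_A(17) = 1.
Stack B, S = {1, 7, 9}:
G(0) = 0
G(1) = mex{0} = 1
G(2) = mex{1} = 0
G(3) = mex{0} = 1
G(4) = mex{1} = 0
G(5) = mex{0} = 1
G(6) = mex{1} = 0
G(7) = mex{0,0} = 1
G(8) = mex{1,1} = 0
G(9) = mex{0,0,0} = 1
G(10) = mex{1,1,1} = 0
G(11) = mex{0,0,0} = 1
G(12) = mex{1,1,1} = 0
G(13) = mex{0,0,0} = 1
G(14) = mex{1,1,1} = 0
G(15) = mex{0,0,0} = 1
G(16) = mex{1,1,1} = 0
G(17) = mex{0,0,0} = 1
G(18) = mex{1,1,1} = 0
G(19) = mex{0,0,0} = 1
G(20) = mex{1,1,1} = 0
G_B(20) = 0.
Combined Grundy value = 1 ⊕ 0 = 1.

1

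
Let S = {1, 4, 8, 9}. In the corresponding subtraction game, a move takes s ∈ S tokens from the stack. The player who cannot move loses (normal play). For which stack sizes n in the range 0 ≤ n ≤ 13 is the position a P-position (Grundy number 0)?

0, 2, 5, 7, 12

G(0) = 0
G(1) = mex{0} = 1
G(2) = mex{1} = 0
G(3) = mex{0} = 1
G(4) = mex{1,0} = 2
G(5) = mex{2,1} = 0
G(6) = mex{0,0} = 1
G(7) = mex{1,1} = 0
G(8) = mex{0,2,0} = 1
G(9) = mex{1,0,1,0} = 2
G(10) = mex{2,1,0,1} = 3
G(11) = mex{3,0,1,0} = 2
G(12) = mex{2,1,2,1} = 0
G(13) = mex{0,2,0,2} = 1
P-positions are exactly the n with G(n) = 0.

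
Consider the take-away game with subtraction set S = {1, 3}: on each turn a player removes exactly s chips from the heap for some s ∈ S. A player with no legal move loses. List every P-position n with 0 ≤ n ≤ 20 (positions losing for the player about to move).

n :  0  1  2  3  4  5  6  7  8  9 10 11 12 13 14 15 16 17 18 19 20
G :  0  1  0  1  0  1  0  1  0  1  0  1  0  1  0  1  0  1  0  1  0
P-positions are exactly the n with G(n) = 0.

0, 2, 4, 6, 8, 10, 12, 14, 16, 18, 20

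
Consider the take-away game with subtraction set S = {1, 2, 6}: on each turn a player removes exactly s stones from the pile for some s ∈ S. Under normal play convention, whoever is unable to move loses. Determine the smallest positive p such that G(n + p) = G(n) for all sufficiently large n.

7

n :  0  1  2  3  4  5  6  7  8  9 10 11 12 13 14 15
G :  0  1  2  0  1  2  3  0  1  2  0  1  2  3  0  1
G(n+7) = G(n) holds for n = 0,…,5 (a full window of length max(S) = 6), so the sequence is purely periodic with period 7.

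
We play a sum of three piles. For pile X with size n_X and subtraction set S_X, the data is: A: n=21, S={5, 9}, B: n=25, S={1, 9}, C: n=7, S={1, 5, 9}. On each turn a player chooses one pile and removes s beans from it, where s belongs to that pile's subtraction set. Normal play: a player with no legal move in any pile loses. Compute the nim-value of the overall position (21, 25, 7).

1

Pile A, S = {5, 9}:
n :  0  1  2  3  4  5  6  7  8  9 10 11 12 13 14 15 16 17 18 19 20 21
G :  0  0  0  0  0  1  1  1  1  1  2  2  2  2  0  0  0  0  0  1  1  1
G_A(21) = 1.
Pile B, S = {1, 9}:
G(0) = 0
G(1) = mex{0} = 1
G(2) = mex{1} = 0
G(3) = mex{0} = 1
G(4) = mex{1} = 0
G(5) = mex{0} = 1
G(6) = mex{1} = 0
G(7) = mex{0} = 1
G(8) = mex{1} = 0
G(9) = mex{0,0} = 1
G(10) = mex{1,1} = 0
G(11) = mex{0,0} = 1
G(12) = mex{1,1} = 0
G(13) = mex{0,0} = 1
G(14) = mex{1,1} = 0
G(15) = mex{0,0} = 1
G(16) = mex{1,1} = 0
G(17) = mex{0,0} = 1
G(18) = mex{1,1} = 0
G(19) = mex{0,0} = 1
G(20) = mex{1,1} = 0
G(21) = mex{0,0} = 1
G(22) = mex{1,1} = 0
G(23) = mex{0,0} = 1
G(24) = mex{1,1} = 0
G(25) = mex{0,0} = 1
G_B(25) = 1.
Pile C, S = {1, 5, 9}:
n : 0 1 2 3 4 5 6 7
G : 0 1 0 1 0 1 0 1
G_C(7) = 1.
Combined Grundy value = 1 ⊕ 1 ⊕ 1 = 1.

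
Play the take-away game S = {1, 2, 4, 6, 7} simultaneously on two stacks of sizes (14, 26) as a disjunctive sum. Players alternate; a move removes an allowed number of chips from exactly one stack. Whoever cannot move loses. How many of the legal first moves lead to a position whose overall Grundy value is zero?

All stacks use S = {1, 2, 4, 6, 7}:
G(0) = 0
G(1) = mex{0} = 1
G(2) = mex{1,0} = 2
G(3) = mex{2,1} = 0
G(4) = mex{0,2,0} = 1
G(5) = mex{1,0,1} = 2
G(6) = mex{2,1,2,0} = 3
G(7) = mex{3,2,0,1,0} = 4
G(8) = mex{4,3,1,2,1} = 0
G(9) = mex{0,4,2,0,2} = 1
G(10) = mex{1,0,3,1,0} = 2
G(11) = mex{2,1,4,2,1} = 0
G(12) = mex{0,2,0,3,2} = 1
G(13) = mex{1,0,1,4,3} = 2
G(14) = mex{2,1,2,0,4} = 3
G(15) = mex{3,2,0,1,0} = 4
G(16) = mex{4,3,1,2,1} = 0
G(17) = mex{0,4,2,0,2} = 1
G(18) = mex{1,0,3,1,0} = 2
G(19) = mex{2,1,4,2,1} = 0
G(20) = mex{0,2,0,3,2} = 1
G(21) = mex{1,0,1,4,3} = 2
G(22) = mex{2,1,2,0,4} = 3
G(23) = mex{3,2,0,1,0} = 4
G(24) = mex{4,3,1,2,1} = 0
G(25) = mex{0,4,2,0,2} = 1
G(26) = mex{1,0,3,1,0} = 2
Stack A: G(14) = 3.
Stack B: G(26) = 2.
Combined Grundy value = 3 ⊕ 2 = 1.
A winning move leaves total XOR = 0, i.e. changes one component's Grundy value g to g ⊕ X where X is the current total.
Stack A: need g' = 3⊕1 = 2. Options: 14−1→G=2, 14−2→G=1, 14−4→G=2, 14−6→G=0, 14−7→G=4. Hits: 2.
Stack B: need g' = 2⊕1 = 3. Options: 26−1→G=1, 26−2→G=0, 26−4→G=3, 26−6→G=1, 26−7→G=0. Hits: 1.

3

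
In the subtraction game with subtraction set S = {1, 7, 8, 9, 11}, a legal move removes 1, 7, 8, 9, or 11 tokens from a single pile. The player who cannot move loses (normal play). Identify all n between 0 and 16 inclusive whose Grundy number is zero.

G(0) = 0
G(1) = mex{0} = 1
G(2) = mex{1} = 0
G(3) = mex{0} = 1
G(4) = mex{1} = 0
G(5) = mex{0} = 1
G(6) = mex{1} = 0
G(7) = mex{0,0} = 1
G(8) = mex{1,1,0} = 2
G(9) = mex{2,0,1,0} = 3
G(10) = mex{3,1,0,1} = 2
G(11) = mex{2,0,1,0,0} = 3
G(12) = mex{3,1,0,1,1} = 2
G(13) = mex{2,0,1,0,0} = 3
G(14) = mex{3,1,0,1,1} = 2
G(15) = mex{2,2,1,0,0} = 3
G(16) = mex{3,3,2,1,1} = 0
P-positions are exactly the n with G(n) = 0.

0, 2, 4, 6, 16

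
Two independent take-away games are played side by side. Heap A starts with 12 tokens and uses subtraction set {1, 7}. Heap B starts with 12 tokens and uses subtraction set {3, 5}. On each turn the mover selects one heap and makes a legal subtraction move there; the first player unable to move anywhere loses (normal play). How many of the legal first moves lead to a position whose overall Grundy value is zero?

3

Heap A, S = {1, 7}:
G(0) = 0
G(1) = mex{0} = 1
G(2) = mex{1} = 0
G(3) = mex{0} = 1
G(4) = mex{1} = 0
G(5) = mex{0} = 1
G(6) = mex{1} = 0
G(7) = mex{0,0} = 1
G(8) = mex{1,1} = 0
G(9) = mex{0,0} = 1
G(10) = mex{1,1} = 0
G(11) = mex{0,0} = 1
G(12) = mex{1,1} = 0
G_A(12) = 0.
Heap B, S = {3, 5}:
n :  0  1  2  3  4  5  6  7  8  9 10 11 12
G :  0  0  0  1  1  1  2  2  0  0  0  1  1
G_B(12) = 1.
Combined Grundy value = 0 ⊕ 1 = 1.
A winning move leaves total XOR = 0, i.e. changes one component's Grundy value g to g ⊕ X where X is the current total.
Heap A: need g' = 0⊕1 = 1. Options: 12−1→G=1, 12−7→G=1. Hits: 2.
Heap B: need g' = 1⊕1 = 0. Options: 12−3→G=0, 12−5→G=2. Hits: 1.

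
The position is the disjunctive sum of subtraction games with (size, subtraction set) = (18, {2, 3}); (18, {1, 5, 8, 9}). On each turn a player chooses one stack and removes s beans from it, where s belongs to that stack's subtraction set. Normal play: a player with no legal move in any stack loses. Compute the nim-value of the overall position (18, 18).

Stack A, S = {2, 3}:
n :  0  1  2  3  4  5  6  7  8  9 10 11 12 13 14 15 16 17 18
G :  0  0  1  1  2  0  0  1  1  2  0  0  1  1  2  0  0  1  1
G_A(18) = 1.
Stack B, S = {1, 5, 8, 9}:
n :  0  1  2  3  4  5  6  7  8  9 10 11 12 13 14 15 16 17 18
G :  0  1  0  1  0  1  0  1  2  3  2  3  2  3  2  3  0  1  0
G_B(18) = 0.
Combined Grundy value = 1 ⊕ 0 = 1.

1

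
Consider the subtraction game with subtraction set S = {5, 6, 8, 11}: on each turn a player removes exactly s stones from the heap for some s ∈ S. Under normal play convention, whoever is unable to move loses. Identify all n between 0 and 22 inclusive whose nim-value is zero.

G(0) = 0
G(1) = mex{} = 0
G(2) = mex{} = 0
G(3) = mex{} = 0
G(4) = mex{} = 0
G(5) = mex{0} = 1
G(6) = mex{0,0} = 1
G(7) = mex{0,0} = 1
G(8) = mex{0,0,0} = 1
G(9) = mex{0,0,0} = 1
G(10) = mex{1,0,0} = 2
G(11) = mex{1,1,0,0} = 2
G(12) = mex{1,1,0,0} = 2
G(13) = mex{1,1,1,0} = 2
G(14) = mex{1,1,1,0} = 2
G(15) = mex{2,1,1,0} = 3
G(16) = mex{2,2,1,1} = 0
G(17) = mex{2,2,1,1} = 0
G(18) = mex{2,2,2,1} = 0
G(19) = mex{2,2,2,1} = 0
G(20) = mex{3,2,2,1} = 0
G(21) = mex{0,3,2,2} = 1
G(22) = mex{0,0,2,2} = 1
P-positions are exactly the n with G(n) = 0.

0, 1, 2, 3, 4, 16, 17, 18, 19, 20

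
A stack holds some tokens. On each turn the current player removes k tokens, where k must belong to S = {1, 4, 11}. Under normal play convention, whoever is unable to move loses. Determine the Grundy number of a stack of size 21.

G(0) = 0
G(1) = mex{0} = 1
G(2) = mex{1} = 0
G(3) = mex{0} = 1
G(4) = mex{1,0} = 2
G(5) = mex{2,1} = 0
G(6) = mex{0,0} = 1
G(7) = mex{1,1} = 0
G(8) = mex{0,2} = 1
G(9) = mex{1,0} = 2
G(10) = mex{2,1} = 0
G(11) = mex{0,0,0} = 1
G(12) = mex{1,1,1} = 0
G(13) = mex{0,2,0} = 1
G(14) = mex{1,0,1} = 2
G(15) = mex{2,1,2} = 0
G(16) = mex{0,0,0} = 1
G(17) = mex{1,1,1} = 0
G(18) = mex{0,2,0} = 1
G(19) = mex{1,0,1} = 2
G(20) = mex{2,1,2} = 0
G(21) = mex{0,0,0} = 1

1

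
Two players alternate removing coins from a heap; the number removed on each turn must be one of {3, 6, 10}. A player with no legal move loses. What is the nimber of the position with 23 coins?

G(0) = 0
G(1) = mex{} = 0
G(2) = mex{} = 0
G(3) = mex{0} = 1
G(4) = mex{0} = 1
G(5) = mex{0} = 1
G(6) = mex{1,0} = 2
G(7) = mex{1,0} = 2
G(8) = mex{1,0} = 2
G(9) = mex{2,1} = 0
G(10) = mex{2,1,0} = 3
G(11) = mex{2,1,0} = 3
G(12) = mex{0,2,0} = 1
G(13) = mex{3,2,1} = 0
G(14) = mex{3,2,1} = 0
G(15) = mex{1,0,1} = 2
G(16) = mex{0,3,2} = 1
G(17) = mex{0,3,2} = 1
G(18) = mex{2,1,2} = 0
G(19) = mex{1,0,0} = 2
G(20) = mex{1,0,3} = 2
G(21) = mex{0,2,3} = 1
G(22) = mex{2,1,1} = 0
G(23) = mex{2,1,0} = 3

3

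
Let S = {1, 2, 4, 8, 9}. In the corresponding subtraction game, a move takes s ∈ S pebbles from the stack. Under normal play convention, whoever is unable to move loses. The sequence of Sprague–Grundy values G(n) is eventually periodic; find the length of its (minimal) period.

n :  0  1  2  3  4  5  6  7  8  9 10 11 12 13 14 15 16 17 18 19 20 21 22 23 24 25 26 27
G :  0  1  2  0  1  2  0  1  2  3  4  5  3  0  1  2  0  1  2  0  1  2  3  4  5  3  0  1
G(n+13) = G(n) holds for n = 0,…,8 (a full window of length max(S) = 9), so the sequence is purely periodic with period 13.

13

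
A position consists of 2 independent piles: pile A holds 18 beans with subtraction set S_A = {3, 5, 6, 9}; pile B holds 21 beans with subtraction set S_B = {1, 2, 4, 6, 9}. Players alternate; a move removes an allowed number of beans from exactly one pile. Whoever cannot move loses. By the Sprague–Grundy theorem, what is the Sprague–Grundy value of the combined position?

Pile A, S = {3, 5, 6, 9}:
n :  0  1  2  3  4  5  6  7  8  9 10 11 12 13 14 15 16 17 18
G :  0  0  0  1  1  1  2  2  2  3  3  3  0  0  0  1  1  1  2
G_A(18) = 2.
Pile B, S = {1, 2, 4, 6, 9}:
n :  0  1  2  3  4  5  6  7  8  9 10 11 12 13 14 15 16 17 18 19 20 21
G :  0  1  2  0  1  2  3  4  0  1  2  0  1  2  3  4  0  1  2  0  1  2
G_B(21) = 2.
Combined Grundy value = 2 ⊕ 2 = 0.

0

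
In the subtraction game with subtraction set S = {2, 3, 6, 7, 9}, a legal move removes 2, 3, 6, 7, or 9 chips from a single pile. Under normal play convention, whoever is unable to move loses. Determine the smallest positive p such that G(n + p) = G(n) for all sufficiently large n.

28

G(0) = 0
G(1) = mex{} = 0
G(2) = mex{0} = 1
G(3) = mex{0,0} = 1
G(4) = mex{1,0} = 2
G(5) = mex{1,1} = 0
G(6) = mex{2,1,0} = 3
G(7) = mex{0,2,0,0} = 1
G(8) = mex{3,0,1,0} = 2
G(9) = mex{1,3,1,1,0} = 2
G(10) = mex{2,1,2,1,0} = 3
G(11) = mex{2,2,0,2,1} = 3
G(12) = mex{3,2,3,0,1} = 4
G(13) = mex{3,3,1,3,2} = 0
G(14) = mex{4,3,2,1,0} = 5
G(15) = mex{0,4,2,2,3} = 1
G(16) = mex{5,0,3,2,1} = 4
G(17) = mex{1,5,3,3,2} = 0
G(18) = mex{4,1,4,3,2} = 0
G(19) = mex{0,4,0,4,3} = 1
G(20) = mex{0,0,5,0,3} = 1
G(21) = mex{1,0,1,5,4} = 2
G(22) = mex{1,1,4,1,0} = 2
G(23) = mex{2,1,0,4,5} = 3
G(24) = mex{2,2,0,0,1} = 3
G(25) = mex{3,2,1,0,4} = 5
G(26) = mex{3,3,1,1,0} = 2
G(27) = mex{5,3,2,1,0} = 4
G(28) = mex{2,5,2,2,1} = 0
G(29) = mex{4,2,3,2,1} = 0
G(30) = mex{0,4,3,3,2} = 1
G(31) = mex{0,0,5,3,2} = 1
G(32) = mex{1,0,2,5,3} = 4
G(33) = mex{1,1,4,2,3} = 0
G(34) = mex{4,1,0,4,5} = 2
G(35) = mex{0,4,0,0,2} = 1
G(36) = mex{2,0,1,0,4} = 3
G(37) = mex{1,2,1,1,0} = 3
G(38) = mex{3,1,4,1,0} = 2
G(39) = mex{3,3,0,4,1} = 2
G(40) = mex{2,3,2,0,1} = 4
G(41) = mex{2,2,1,2,4} = 0
G(42) = mex{4,2,3,1,0} = 5
G(43) = mex{0,4,3,3,2} = 1
G(44) = mex{5,0,2,3,1} = 4
G(45) = mex{1,5,2,2,3} = 0
G(46) = mex{4,1,4,2,3} = 0
G(47) = mex{0,4,0,4,2} = 1
G(48) = mex{0,0,5,0,2} = 1
G(49) = mex{1,0,1,5,4} = 2
G(50) = mex{1,1,4,1,0} = 2
G(51) = mex{2,1,0,4,5} = 3
G(52) = mex{2,2,0,0,1} = 3
G(53) = mex{3,2,1,0,4} = 5
G(54) = mex{3,3,1,1,0} = 2
G(55) = mex{5,3,2,1,0} = 4
G(56) = mex{2,5,2,2,1} = 0
G(57) = mex{4,2,3,2,1} = 0
G(58) = mex{0,4,3,3,2} = 1
G(59) = mex{0,0,5,3,2} = 1
G(60) = mex{1,0,2,5,3} = 4
From n = 12 onward G(n+28) = G(n); since this holds over max(S) = 9 consecutive positions the period is 28 (pre-period 12).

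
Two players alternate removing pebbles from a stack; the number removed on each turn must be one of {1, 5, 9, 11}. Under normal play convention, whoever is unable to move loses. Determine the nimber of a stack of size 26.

n :  0  1  2  3  4  5  6  7  8  9 10 11 12 13 14 15 16 17 18 19 20 21 22 23 24 25 26
G :  0  1  0  1  0  1  0  1  0  1  0  1  0  1  0  1  0  1  0  1  0  1  0  1  0  1  0

0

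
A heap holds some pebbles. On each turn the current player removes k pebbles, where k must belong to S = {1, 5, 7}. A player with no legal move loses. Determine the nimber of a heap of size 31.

1

n :  0  1  2  3  4  5  6  7  8  9 10 11 12 13 14 15 16 17 18 19 20 21 22 23 24 25 26 27 28 29 30 31
G :  0  1  0  1  0  1  0  1  0  1  0  1  0  1  0  1  0  1  0  1  0  1  0  1  0  1  0  1  0  1  0  1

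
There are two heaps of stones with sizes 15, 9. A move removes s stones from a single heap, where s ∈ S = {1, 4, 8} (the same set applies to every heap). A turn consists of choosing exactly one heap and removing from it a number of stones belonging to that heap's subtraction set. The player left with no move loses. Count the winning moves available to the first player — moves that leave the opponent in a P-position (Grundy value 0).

3

All heaps use S = {1, 4, 8}:
n :  0  1  2  3  4  5  6  7  8  9 10 11 12 13 14 15
G :  0  1  0  1  2  0  1  0  1  2  3  2  0  1  0  1
Heap A: G(15) = 1.
Heap B: G(9) = 2.
Combined Grundy value = 1 ⊕ 2 = 3.
A winning move leaves total XOR = 0, i.e. changes one component's Grundy value g to g ⊕ X where X is the current total.
Heap A: need g' = 1⊕3 = 2. Options: 15−1→G=0, 15−4→G=2, 15−8→G=0. Hits: 1.
Heap B: need g' = 2⊕3 = 1. Options: 9−1→G=1, 9−4→G=0, 9−8→G=1. Hits: 2.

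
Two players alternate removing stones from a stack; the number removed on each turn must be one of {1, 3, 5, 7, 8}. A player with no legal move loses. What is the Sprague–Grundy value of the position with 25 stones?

G(0) = 0
G(1) = mex{0} = 1
G(2) = mex{1} = 0
G(3) = mex{0,0} = 1
G(4) = mex{1,1} = 0
G(5) = mex{0,0,0} = 1
G(6) = mex{1,1,1} = 0
G(7) = mex{0,0,0,0} = 1
G(8) = mex{1,1,1,1,0} = 2
G(9) = mex{2,0,0,0,1} = 3
G(10) = mex{3,1,1,1,0} = 2
G(11) = mex{2,2,0,0,1} = 3
G(12) = mex{3,3,1,1,0} = 2
G(13) = mex{2,2,2,0,1} = 3
G(14) = mex{3,3,3,1,0} = 2
G(15) = mex{2,2,2,2,1} = 0
G(16) = mex{0,3,3,3,2} = 1
G(17) = mex{1,2,2,2,3} = 0
G(18) = mex{0,0,3,3,2} = 1
G(19) = mex{1,1,2,2,3} = 0
G(20) = mex{0,0,0,3,2} = 1
G(21) = mex{1,1,1,2,3} = 0
G(22) = mex{0,0,0,0,2} = 1
G(23) = mex{1,1,1,1,0} = 2
G(24) = mex{2,0,0,0,1} = 3
G(25) = mex{3,1,1,1,0} = 2

2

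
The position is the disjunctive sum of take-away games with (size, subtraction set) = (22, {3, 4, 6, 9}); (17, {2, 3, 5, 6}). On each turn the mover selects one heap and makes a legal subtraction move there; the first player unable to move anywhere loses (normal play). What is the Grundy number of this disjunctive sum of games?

3

Heap A, S = {3, 4, 6, 9}:
G(0) = 0
G(1) = mex{} = 0
G(2) = mex{} = 0
G(3) = mex{0} = 1
G(4) = mex{0,0} = 1
G(5) = mex{0,0} = 1
G(6) = mex{1,0,0} = 2
G(7) = mex{1,1,0} = 2
G(8) = mex{1,1,0} = 2
G(9) = mex{2,1,1,0} = 3
G(10) = mex{2,2,1,0} = 3
G(11) = mex{2,2,1,0} = 3
G(12) = mex{3,2,2,1} = 0
G(13) = mex{3,3,2,1} = 0
G(14) = mex{3,3,2,1} = 0
G(15) = mex{0,3,3,2} = 1
G(16) = mex{0,0,3,2} = 1
G(17) = mex{0,0,3,2} = 1
G(18) = mex{1,0,0,3} = 2
G(19) = mex{1,1,0,3} = 2
G(20) = mex{1,1,0,3} = 2
G(21) = mex{2,1,1,0} = 3
G(22) = mex{2,2,1,0} = 3
G_A(22) = 3.
Heap B, S = {2, 3, 5, 6}:
n :  0  1  2  3  4  5  6  7  8  9 10 11 12 13 14 15 16 17
G :  0  0  1  1  2  2  3  3  0  0  1  1  2  2  3  3  0  0
G_B(17) = 0.
Combined Grundy value = 3 ⊕ 0 = 3.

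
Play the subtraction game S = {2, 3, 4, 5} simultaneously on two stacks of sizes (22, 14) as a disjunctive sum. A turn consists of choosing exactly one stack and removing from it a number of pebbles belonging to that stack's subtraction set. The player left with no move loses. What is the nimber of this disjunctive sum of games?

All stacks use S = {2, 3, 4, 5}:
n :  0  1  2  3  4  5  6  7  8  9 10 11 12 13 14 15 16 17 18 19 20 21 22
G :  0  0  1  1  2  2  3  0  0  1  1  2  2  3  0  0  1  1  2  2  3  0  0
Stack A: G(22) = 0.
Stack B: G(14) = 0.
Combined Grundy value = 0 ⊕ 0 = 0.

0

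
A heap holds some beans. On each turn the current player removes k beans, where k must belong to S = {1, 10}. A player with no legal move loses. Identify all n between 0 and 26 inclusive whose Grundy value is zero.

0, 2, 4, 6, 8, 11, 13, 15, 17, 19, 22, 24, 26

G(0) = 0
G(1) = mex{0} = 1
G(2) = mex{1} = 0
G(3) = mex{0} = 1
G(4) = mex{1} = 0
G(5) = mex{0} = 1
G(6) = mex{1} = 0
G(7) = mex{0} = 1
G(8) = mex{1} = 0
G(9) = mex{0} = 1
G(10) = mex{1,0} = 2
G(11) = mex{2,1} = 0
G(12) = mex{0,0} = 1
G(13) = mex{1,1} = 0
G(14) = mex{0,0} = 1
G(15) = mex{1,1} = 0
G(16) = mex{0,0} = 1
G(17) = mex{1,1} = 0
G(18) = mex{0,0} = 1
G(19) = mex{1,1} = 0
G(20) = mex{0,2} = 1
G(21) = mex{1,0} = 2
G(22) = mex{2,1} = 0
G(23) = mex{0,0} = 1
G(24) = mex{1,1} = 0
G(25) = mex{0,0} = 1
G(26) = mex{1,1} = 0
P-positions are exactly the n with G(n) = 0.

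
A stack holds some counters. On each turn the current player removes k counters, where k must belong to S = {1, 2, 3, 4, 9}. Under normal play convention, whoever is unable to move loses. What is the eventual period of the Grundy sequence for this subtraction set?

5

n :  0  1  2  3  4  5  6  7  8  9 10 11 12 13 14 15
G :  0  1  2  3  4  0  1  2  3  4  0  1  2  3  4  0
G(n+5) = G(n) holds for n = 0,…,8 (a full window of length max(S) = 9), so the sequence is purely periodic with period 5.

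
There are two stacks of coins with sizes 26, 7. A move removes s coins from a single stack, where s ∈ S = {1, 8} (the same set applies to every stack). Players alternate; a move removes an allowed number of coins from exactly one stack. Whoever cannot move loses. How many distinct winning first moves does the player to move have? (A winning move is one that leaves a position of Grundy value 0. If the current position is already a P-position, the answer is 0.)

1

All stacks use S = {1, 8}:
G(0) = 0
G(1) = mex{0} = 1
G(2) = mex{1} = 0
G(3) = mex{0} = 1
G(4) = mex{1} = 0
G(5) = mex{0} = 1
G(6) = mex{1} = 0
G(7) = mex{0} = 1
G(8) = mex{1,0} = 2
G(9) = mex{2,1} = 0
G(10) = mex{0,0} = 1
G(11) = mex{1,1} = 0
G(12) = mex{0,0} = 1
G(13) = mex{1,1} = 0
G(14) = mex{0,0} = 1
G(15) = mex{1,1} = 0
G(16) = mex{0,2} = 1
G(17) = mex{1,0} = 2
G(18) = mex{2,1} = 0
G(19) = mex{0,0} = 1
G(20) = mex{1,1} = 0
G(21) = mex{0,0} = 1
G(22) = mex{1,1} = 0
G(23) = mex{0,0} = 1
G(24) = mex{1,1} = 0
G(25) = mex{0,2} = 1
G(26) = mex{1,0} = 2
Stack A: G(26) = 2.
Stack B: G(7) = 1.
Combined Grundy value = 2 ⊕ 1 = 3.
A winning move leaves total XOR = 0, i.e. changes one component's Grundy value g to g ⊕ X where X is the current total.
Stack A: need g' = 2⊕3 = 1. Options: 26−1→G=1, 26−8→G=0. Hits: 1.
Stack B: need g' = 1⊕3 = 2. Options: 7−1→G=0. Hits: 0.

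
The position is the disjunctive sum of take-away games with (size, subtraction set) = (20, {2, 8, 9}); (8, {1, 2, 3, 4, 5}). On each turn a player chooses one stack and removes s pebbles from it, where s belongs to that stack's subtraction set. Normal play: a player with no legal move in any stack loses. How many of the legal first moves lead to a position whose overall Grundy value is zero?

Stack A, S = {2, 8, 9}:
G(0) = 0
G(1) = mex{} = 0
G(2) = mex{0} = 1
G(3) = mex{0} = 1
G(4) = mex{1} = 0
G(5) = mex{1} = 0
G(6) = mex{0} = 1
G(7) = mex{0} = 1
G(8) = mex{1,0} = 2
G(9) = mex{1,0,0} = 2
G(10) = mex{2,1,0} = 3
G(11) = mex{2,1,1} = 0
G(12) = mex{3,0,1} = 2
G(13) = mex{0,0,0} = 1
G(14) = mex{2,1,0} = 3
G(15) = mex{1,1,1} = 0
G(16) = mex{3,2,1} = 0
G(17) = mex{0,2,2} = 1
G(18) = mex{0,3,2} = 1
G(19) = mex{1,0,3} = 2
G(20) = mex{1,2,0} = 3
G_A(20) = 3.
Stack B, S = {1, 2, 3, 4, 5}:
n : 0 1 2 3 4 5 6 7 8
G : 0 1 2 3 4 5 0 1 2
G_B(8) = 2.
Combined Grundy value = 3 ⊕ 2 = 1.
A winning move leaves total XOR = 0, i.e. changes one component's Grundy value g to g ⊕ X where X is the current total.
Stack A: need g' = 3⊕1 = 2. Options: 20−2→G=1, 20−8→G=2, 20−9→G=0. Hits: 1.
Stack B: need g' = 2⊕1 = 3. Options: 8−1→G=1, 8−2→G=0, 8−3→G=5, 8−4→G=4, 8−5→G=3. Hits: 1.

2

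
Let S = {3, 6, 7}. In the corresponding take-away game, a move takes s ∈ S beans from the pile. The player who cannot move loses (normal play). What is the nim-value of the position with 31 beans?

n :  0  1  2  3  4  5  6  7  8  9 10 11 12 13 14 15 16 17 18 19 20 21 22 23 24 25 26 27 28 29 30 31
G :  0  0  0  1  1  1  2  2  2  3  0  0  0  1  1  1  2  2  2  3  0  0  0  1  1  1  2  2  2  3  0  0

0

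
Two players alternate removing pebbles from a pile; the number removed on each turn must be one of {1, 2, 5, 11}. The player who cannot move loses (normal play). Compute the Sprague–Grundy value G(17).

G(0) = 0
G(1) = mex{0} = 1
G(2) = mex{1,0} = 2
G(3) = mex{2,1} = 0
G(4) = mex{0,2} = 1
G(5) = mex{1,0,0} = 2
G(6) = mex{2,1,1} = 0
G(7) = mex{0,2,2} = 1
G(8) = mex{1,0,0} = 2
G(9) = mex{2,1,1} = 0
G(10) = mex{0,2,2} = 1
G(11) = mex{1,0,0,0} = 2
G(12) = mex{2,1,1,1} = 0
G(13) = mex{0,2,2,2} = 1
G(14) = mex{1,0,0,0} = 2
G(15) = mex{2,1,1,1} = 0
G(16) = mex{0,2,2,2} = 1
G(17) = mex{1,0,0,0} = 2

2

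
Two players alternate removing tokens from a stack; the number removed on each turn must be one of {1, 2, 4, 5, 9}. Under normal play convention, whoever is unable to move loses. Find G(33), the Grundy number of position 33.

G(0) = 0
G(1) = mex{0} = 1
G(2) = mex{1,0} = 2
G(3) = mex{2,1} = 0
G(4) = mex{0,2,0} = 1
G(5) = mex{1,0,1,0} = 2
G(6) = mex{2,1,2,1} = 0
G(7) = mex{0,2,0,2} = 1
G(8) = mex{1,0,1,0} = 2
G(9) = mex{2,1,2,1,0} = 3
G(10) = mex{3,2,0,2,1} = 4
G(11) = mex{4,3,1,0,2} = 5
G(12) = mex{5,4,2,1,0} = 3
G(13) = mex{3,5,3,2,1} = 0
G(14) = mex{0,3,4,3,2} = 1
G(15) = mex{1,0,5,4,0} = 2
G(16) = mex{2,1,3,5,1} = 0
G(17) = mex{0,2,0,3,2} = 1
G(18) = mex{1,0,1,0,3} = 2
G(19) = mex{2,1,2,1,4} = 0
G(20) = mex{0,2,0,2,5} = 1
G(21) = mex{1,0,1,0,3} = 2
G(22) = mex{2,1,2,1,0} = 3
G(23) = mex{3,2,0,2,1} = 4
G(24) = mex{4,3,1,0,2} = 5
G(25) = mex{5,4,2,1,0} = 3
G(26) = mex{3,5,3,2,1} = 0
G(27) = mex{0,3,4,3,2} = 1
G(28) = mex{1,0,5,4,0} = 2
G(29) = mex{2,1,3,5,1} = 0
G(30) = mex{0,2,0,3,2} = 1
G(31) = mex{1,0,1,0,3} = 2
G(32) = mex{2,1,2,1,4} = 0
G(33) = mex{0,2,0,2,5} = 1

1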